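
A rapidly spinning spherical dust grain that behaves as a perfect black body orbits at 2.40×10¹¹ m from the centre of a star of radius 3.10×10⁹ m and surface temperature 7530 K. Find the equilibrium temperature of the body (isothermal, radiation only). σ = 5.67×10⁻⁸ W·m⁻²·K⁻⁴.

The star's surface emits σT_*⁴; at distance d the flux is S = σT_*⁴(R_*/d)².
S = 5.67×10⁻⁸·(7530)⁴·(3.10×10⁹/2.40×10¹¹)² = 30410 W/m².
For an isothermal sphere T⁴ = (1−a)S/(4σ) = 1.341×10¹¹ K⁴.

T ≈ 605 K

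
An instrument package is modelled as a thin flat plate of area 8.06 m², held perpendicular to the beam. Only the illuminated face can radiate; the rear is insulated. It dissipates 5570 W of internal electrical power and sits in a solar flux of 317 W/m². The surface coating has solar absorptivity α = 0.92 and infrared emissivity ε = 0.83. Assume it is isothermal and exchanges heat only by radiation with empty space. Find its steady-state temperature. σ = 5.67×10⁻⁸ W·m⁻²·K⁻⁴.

T ≈ 380 K

At steady state, absorbed solar power + internal power = radiated power.
Absorbed: α·S·A_cross = 0.92·317·8.060 = 2351 W (cross-section A).
Total input = 2351 + 5570 = 7921 W.
Radiated: εσ·A_surf·T⁴ with A_surf = A = 8.060 m².
T⁴ = 7921/(0.83·5.67×10⁻⁸·8.060) = 2.088×10¹⁰ K⁴.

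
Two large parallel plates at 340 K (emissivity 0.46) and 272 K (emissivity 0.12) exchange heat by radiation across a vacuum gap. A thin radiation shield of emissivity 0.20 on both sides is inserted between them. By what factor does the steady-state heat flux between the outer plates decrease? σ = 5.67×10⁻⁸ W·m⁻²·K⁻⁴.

Without shield: q₀ = σΔ(T⁴)/(1/ε₁+1/ε₂−1) with denominator 9.507.
With shield the two gaps are in series; the resistances add: (1/ε₁+1/ε_s−1)+(1/ε_s+1/ε₂−1) = 6.174+12.33 = 18.51.
Heat-flux ratio q₀/q = 18.51/9.507.

factor ≈ 1.95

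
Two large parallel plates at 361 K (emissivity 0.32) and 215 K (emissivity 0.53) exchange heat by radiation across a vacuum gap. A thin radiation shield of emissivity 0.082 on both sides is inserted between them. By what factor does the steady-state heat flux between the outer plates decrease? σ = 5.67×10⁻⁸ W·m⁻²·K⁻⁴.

factor ≈ 6.83

Without shield: q₀ = σΔ(T⁴)/(1/ε₁+1/ε₂−1) with denominator 4.012.
With shield the two gaps are in series; the resistances add: (1/ε₁+1/ε_s−1)+(1/ε_s+1/ε₂−1) = 14.32+13.08 = 27.40.
Heat-flux ratio q₀/q = 27.40/4.012.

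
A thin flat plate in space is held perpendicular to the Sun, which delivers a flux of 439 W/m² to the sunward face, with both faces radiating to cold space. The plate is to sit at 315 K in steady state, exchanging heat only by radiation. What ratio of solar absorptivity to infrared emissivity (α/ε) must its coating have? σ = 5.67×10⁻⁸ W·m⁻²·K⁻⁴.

α/ε ≈ 2.54

Balance: αS·A = εσ·2A·T⁴ ⇒ α/ε = 2σT⁴/S.
α/ε = 2·5.67×10⁻⁸·(315)⁴/439 = 2·5.67×10⁻⁸·9.846×10⁹/439.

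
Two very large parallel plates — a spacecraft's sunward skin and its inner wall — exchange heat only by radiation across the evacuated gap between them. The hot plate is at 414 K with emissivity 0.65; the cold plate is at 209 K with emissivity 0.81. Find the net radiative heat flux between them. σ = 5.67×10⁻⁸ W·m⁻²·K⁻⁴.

For two infinite grey parallel plates, q = σ(T₁⁴ − T₂⁴)/(1/ε₁ + 1/ε₂ − 1).
T₁⁴ − T₂⁴ = 2.938×10¹⁰ − 1.908×10⁹ = 2.747×10¹⁰ K⁴.
1/ε₁ + 1/ε₂ − 1 = 1.538 + 1.235 − 1 = 1.773.
q = 5.67×10⁻⁸ × 2.747×10¹⁰ / 1.773.

q ≈ 878 W/m²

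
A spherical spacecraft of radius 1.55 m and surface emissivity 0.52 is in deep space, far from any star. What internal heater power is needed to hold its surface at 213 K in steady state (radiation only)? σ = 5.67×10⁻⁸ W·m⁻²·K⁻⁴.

P ≈ 1830 W

P = εσ·4πr²·T⁴.
4πr² = 30.19 m²; T⁴ = 2.058×10⁹ K⁴.
P = 0.52·5.67×10⁻⁸·30.19·2.058×10⁹.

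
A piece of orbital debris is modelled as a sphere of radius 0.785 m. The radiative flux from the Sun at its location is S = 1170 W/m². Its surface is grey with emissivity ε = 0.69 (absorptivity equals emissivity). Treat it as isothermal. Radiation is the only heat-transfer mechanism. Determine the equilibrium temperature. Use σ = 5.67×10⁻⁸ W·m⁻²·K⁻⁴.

At equilibrium, absorbed power = emitted power.
Absorbing cross-section = πr² = 1.936 m²; emitting surface = 4πr² = 7.744 m² (ratio 4).
εS·A_cross = εσ·A_surf·T⁴  ⇒  T⁴ = S/(4σ)   (ε cancels).
T⁴ = 1170/(4·5.67×10⁻⁸) = 5.159×10⁹ K⁴.
T = (5.159×10⁹)^(1/4).

T ≈ 268 K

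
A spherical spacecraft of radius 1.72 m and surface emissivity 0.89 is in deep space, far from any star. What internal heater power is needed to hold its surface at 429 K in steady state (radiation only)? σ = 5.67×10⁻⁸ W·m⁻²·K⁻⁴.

P ≈ 63500 W

P = εσ·4πr²·T⁴.
4πr² = 37.18 m²; T⁴ = 3.387×10¹⁰ K⁴.
P = 0.89·5.67×10⁻⁸·37.18·3.387×10¹⁰.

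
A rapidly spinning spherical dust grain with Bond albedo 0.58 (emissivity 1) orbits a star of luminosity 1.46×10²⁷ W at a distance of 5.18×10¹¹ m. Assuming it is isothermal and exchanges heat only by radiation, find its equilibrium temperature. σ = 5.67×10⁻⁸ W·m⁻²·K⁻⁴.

First find the stellar flux at distance d: S = L/(4πd²) = 1.46×10²⁷/(4π·(5.18×10¹¹)²) = 433.0 W/m².
For an isothermal sphere, absorbed (1−a)S·πr² = emitted σ·4πr²·T⁴, so T⁴ = (1−a)S/(4σ).
T⁴ = 0.420·433.0/(4·5.67×10⁻⁸) = 8.018×10⁸ K⁴.

T ≈ 168 K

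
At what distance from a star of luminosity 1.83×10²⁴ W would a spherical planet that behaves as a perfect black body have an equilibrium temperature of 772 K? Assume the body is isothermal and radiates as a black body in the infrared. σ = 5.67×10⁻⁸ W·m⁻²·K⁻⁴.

For an isothermal black-emitting sphere, (1−a)S·πr² = σ·4πr²·T⁴ ⇒ S = 4σT⁴/(1−a).
S = 4·5.67×10⁻⁸·(772)⁴/1.00 = 80560 W/m².
Flux falls as S = L/(4πd²), so d = √(L/(4πS)) = √(1.83×10²⁴/(4π·80560)).

d ≈ 1.34×10⁹ m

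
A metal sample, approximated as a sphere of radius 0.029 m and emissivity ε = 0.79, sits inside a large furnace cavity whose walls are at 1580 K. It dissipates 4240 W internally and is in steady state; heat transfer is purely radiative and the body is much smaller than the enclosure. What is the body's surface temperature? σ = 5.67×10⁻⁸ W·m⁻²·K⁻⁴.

T ≈ 1970 K

For a small grey body in a large enclosure, net radiated power = εσA(T⁴ − T_w⁴).
Steady state: P = εσA(T⁴ − T_w⁴) with A = 4πr² = 0.01057 m².
T⁴ = P/(εσA) + T_w⁴ = 4240/(0.79·5.67×10⁻⁸·0.01057) + (1580)⁴
    = 8.957×10¹² + 6.232×10¹² = 1.519×10¹³ K⁴.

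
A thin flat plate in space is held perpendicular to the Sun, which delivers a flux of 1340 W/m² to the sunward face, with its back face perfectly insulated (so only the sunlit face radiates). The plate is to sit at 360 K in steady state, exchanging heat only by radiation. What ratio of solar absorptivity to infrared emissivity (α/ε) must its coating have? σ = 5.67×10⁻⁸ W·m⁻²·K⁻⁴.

α/ε ≈ 0.711

Balance: αS·A = εσ·1A·T⁴ ⇒ α/ε = σT⁴/S.
α/ε = 5.67×10⁻⁸·(360)⁴/1340 = 5.67×10⁻⁸·1.680×10¹⁰/1340.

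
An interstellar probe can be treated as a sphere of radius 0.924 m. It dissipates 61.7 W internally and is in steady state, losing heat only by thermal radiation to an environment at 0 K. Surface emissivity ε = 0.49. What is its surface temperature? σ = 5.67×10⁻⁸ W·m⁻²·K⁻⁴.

T ≈ 120 K

Steady state: internal power = radiated power, P = εσA T⁴.
Radiating area A = 4πr² = 10.73 m².
T⁴ = P/(εσA) = 61.7/(0.49·5.67×10⁻⁸·10.73) = 2.070×10⁸ K⁴.
T = (2.070×10⁸)^(1/4).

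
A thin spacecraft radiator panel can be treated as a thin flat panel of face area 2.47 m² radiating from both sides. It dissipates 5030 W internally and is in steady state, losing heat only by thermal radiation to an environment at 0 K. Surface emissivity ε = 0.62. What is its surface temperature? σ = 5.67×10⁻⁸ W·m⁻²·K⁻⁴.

T ≈ 413 K

Steady state: internal power = radiated power, P = εσA T⁴.
Radiating area A = 2·2.47 = 4.940 m².
T⁴ = P/(εσA) = 5030/(0.62·5.67×10⁻⁸·4.940) = 2.896×10¹⁰ K⁴.
T = (2.896×10¹⁰)^(1/4).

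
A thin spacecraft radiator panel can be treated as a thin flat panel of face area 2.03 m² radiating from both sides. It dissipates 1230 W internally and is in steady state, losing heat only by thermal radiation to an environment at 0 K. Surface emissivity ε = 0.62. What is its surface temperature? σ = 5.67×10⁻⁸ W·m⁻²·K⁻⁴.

Steady state: internal power = radiated power, P = εσA T⁴.
Radiating area A = 2·2.03 = 4.060 m².
T⁴ = P/(εσA) = 1230/(0.62·5.67×10⁻⁸·4.060) = 8.618×10⁹ K⁴.
T = (8.618×10⁹)^(1/4).

T ≈ 305 K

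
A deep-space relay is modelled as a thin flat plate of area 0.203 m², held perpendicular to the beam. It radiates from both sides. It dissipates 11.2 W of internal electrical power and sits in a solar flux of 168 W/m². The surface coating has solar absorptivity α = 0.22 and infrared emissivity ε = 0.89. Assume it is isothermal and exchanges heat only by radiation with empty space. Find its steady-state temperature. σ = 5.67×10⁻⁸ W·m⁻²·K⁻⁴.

At steady state, absorbed solar power + internal power = radiated power.
Absorbed: α·S·A_cross = 0.22·168·0.2030 = 7.503 W (cross-section A).
Total input = 7.503 + 11.2 = 18.70 W.
Radiated: εσ·A_surf·T⁴ with A_surf = 2A = 0.4060 m².
T⁴ = 18.70/(0.89·5.67×10⁻⁸·0.4060) = 9.129×10⁸ K⁴.

T ≈ 174 K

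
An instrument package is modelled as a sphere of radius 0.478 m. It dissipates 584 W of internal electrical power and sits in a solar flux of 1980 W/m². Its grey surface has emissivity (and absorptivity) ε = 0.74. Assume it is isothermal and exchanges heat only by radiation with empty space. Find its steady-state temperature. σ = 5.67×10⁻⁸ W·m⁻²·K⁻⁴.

T ≈ 341 K

At steady state, absorbed solar power + internal power = radiated power.
Absorbed: α·S·A_cross = 0.74·1980·0.7178 = 1052 W (cross-section πr²).
Total input = 1052 + 584 = 1636 W.
Radiated: εσ·A_surf·T⁴ with A_surf = 4πr² = 2.871 m².
T⁴ = 1636/(0.74·5.67×10⁻⁸·2.871) = 1.358×10¹⁰ K⁴.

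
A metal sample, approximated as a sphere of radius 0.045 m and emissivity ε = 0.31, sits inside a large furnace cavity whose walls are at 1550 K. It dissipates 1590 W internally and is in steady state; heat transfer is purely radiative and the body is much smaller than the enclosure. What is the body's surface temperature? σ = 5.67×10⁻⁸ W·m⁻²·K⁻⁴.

T ≈ 1750 K

For a small grey body in a large enclosure, net radiated power = εσA(T⁴ − T_w⁴).
Steady state: P = εσA(T⁴ − T_w⁴) with A = 4πr² = 0.02545 m².
T⁴ = P/(εσA) + T_w⁴ = 1590/(0.31·5.67×10⁻⁸·0.02545) + (1550)⁴
    = 3.555×10¹² + 5.772×10¹² = 9.327×10¹² K⁴.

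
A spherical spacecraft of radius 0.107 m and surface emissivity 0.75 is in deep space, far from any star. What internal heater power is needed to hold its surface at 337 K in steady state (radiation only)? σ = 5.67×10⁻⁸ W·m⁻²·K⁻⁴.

P ≈ 78.9 W

P = εσ·4πr²·T⁴.
4πr² = 0.1439 m²; T⁴ = 1.290×10¹⁰ K⁴.
P = 0.75·5.67×10⁻⁸·0.1439·1.290×10¹⁰.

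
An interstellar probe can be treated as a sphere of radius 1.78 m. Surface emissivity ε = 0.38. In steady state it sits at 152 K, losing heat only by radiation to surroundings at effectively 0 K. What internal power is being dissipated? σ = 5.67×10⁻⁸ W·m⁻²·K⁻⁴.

P ≈ 458 W

Steady state: P = εσA T⁴.
A = 4πr² = 39.82 m²; T⁴ = (152)⁴ = 5.338×10⁸ K⁴.
P = 0.38 × 5.67×10⁻⁸ × 39.82 × 5.338×10⁸.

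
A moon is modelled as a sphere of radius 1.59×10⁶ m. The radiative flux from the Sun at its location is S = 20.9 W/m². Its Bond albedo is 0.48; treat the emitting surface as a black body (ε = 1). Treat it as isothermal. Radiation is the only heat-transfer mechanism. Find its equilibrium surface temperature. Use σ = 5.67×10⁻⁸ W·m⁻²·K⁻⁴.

At equilibrium, absorbed power = emitted power.
Absorbing cross-section = πr² = 7.942×10¹² m²; emitting surface = 4πr² = 3.177×10¹³ m² (ratio 4).
(1−a)S·A_cross = εσ·A_surf·T⁴  ⇒  T⁴ = (1−a)S/(4σ).
T⁴ = 0.520·20.9/(4·5.67×10⁻⁸) = 4.792×10⁷ K⁴.
T = (4.792×10⁷)^(1/4).

T ≈ 83.2 K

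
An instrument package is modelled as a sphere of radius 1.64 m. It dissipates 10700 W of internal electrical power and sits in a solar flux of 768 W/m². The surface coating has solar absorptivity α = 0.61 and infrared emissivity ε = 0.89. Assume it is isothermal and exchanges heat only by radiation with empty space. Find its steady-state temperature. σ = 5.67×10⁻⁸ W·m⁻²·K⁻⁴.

T ≈ 304 K

At steady state, absorbed solar power + internal power = radiated power.
Absorbed: α·S·A_cross = 0.61·768·8.450 = 3958 W (cross-section πr²).
Total input = 3958 + 10700 = 14660 W.
Radiated: εσ·A_surf·T⁴ with A_surf = 4πr² = 33.80 m².
T⁴ = 14660/(0.89·5.67×10⁻⁸·33.80) = 8.594×10⁹ K⁴.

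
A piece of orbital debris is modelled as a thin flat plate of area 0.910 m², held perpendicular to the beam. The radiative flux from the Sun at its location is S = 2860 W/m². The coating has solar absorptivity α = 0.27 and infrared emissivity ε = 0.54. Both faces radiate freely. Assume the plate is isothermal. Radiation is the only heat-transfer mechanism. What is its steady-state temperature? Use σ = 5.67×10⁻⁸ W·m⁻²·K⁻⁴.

T ≈ 335 K

At equilibrium, absorbed power = emitted power.
Absorbing cross-section = A = 0.9100 m²; emitting surface = 2A = 1.820 m² (ratio 2).
αS·A_cross = εσ·A_surf·T⁴  ⇒  T⁴ = αS/(ε·2σ).
T⁴ = 0.270·2860/(0.54·2·5.67×10⁻⁸) = 1.261×10¹⁰ K⁴.
T = (1.261×10¹⁰)^(1/4).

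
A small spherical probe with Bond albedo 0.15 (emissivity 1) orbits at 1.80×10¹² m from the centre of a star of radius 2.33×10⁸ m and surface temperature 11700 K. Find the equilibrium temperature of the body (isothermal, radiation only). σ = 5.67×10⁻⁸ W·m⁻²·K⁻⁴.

T ≈ 90.4 K

The star's surface emits σT_*⁴; at distance d the flux is S = σT_*⁴(R_*/d)².
S = 5.67×10⁻⁸·(11700)⁴·(2.33×10⁸/1.80×10¹²)² = 17.80 W/m².
For an isothermal sphere T⁴ = (1−a)S/(4σ) = 6.672×10⁷ K⁴.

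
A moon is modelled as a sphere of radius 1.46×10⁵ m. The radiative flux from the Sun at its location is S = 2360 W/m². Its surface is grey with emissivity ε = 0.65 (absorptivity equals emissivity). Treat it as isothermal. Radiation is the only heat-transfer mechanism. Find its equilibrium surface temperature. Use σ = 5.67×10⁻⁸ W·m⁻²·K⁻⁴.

At equilibrium, absorbed power = emitted power.
Absorbing cross-section = πr² = 6.697×10¹⁰ m²; emitting surface = 4πr² = 2.679×10¹¹ m² (ratio 4).
εS·A_cross = εσ·A_surf·T⁴  ⇒  T⁴ = S/(4σ)   (ε cancels).
T⁴ = 2360/(4·5.67×10⁻⁸) = 1.041×10¹⁰ K⁴.
T = (1.041×10¹⁰)^(1/4).

T ≈ 319 K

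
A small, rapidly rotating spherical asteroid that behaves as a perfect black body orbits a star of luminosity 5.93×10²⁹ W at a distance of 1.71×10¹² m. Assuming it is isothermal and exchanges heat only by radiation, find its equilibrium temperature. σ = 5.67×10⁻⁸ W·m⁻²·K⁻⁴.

T ≈ 516 K

First find the stellar flux at distance d: S = L/(4πd²) = 5.93×10²⁹/(4π·(1.71×10¹²)²) = 16140 W/m².
For an isothermal sphere, absorbed (1−a)S·πr² = emitted σ·4πr²·T⁴, so T⁴ = (1−a)S/(4σ).
T⁴ = 1.00·16140/(4·5.67×10⁻⁸) = 7.116×10¹⁰ K⁴.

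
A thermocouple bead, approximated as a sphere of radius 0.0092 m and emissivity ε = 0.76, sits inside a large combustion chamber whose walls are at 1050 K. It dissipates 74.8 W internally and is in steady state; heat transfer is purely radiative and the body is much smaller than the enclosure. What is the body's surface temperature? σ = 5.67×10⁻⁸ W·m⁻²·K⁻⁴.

T ≈ 1300 K

For a small grey body in a large enclosure, net radiated power = εσA(T⁴ − T_w⁴).
Steady state: P = εσA(T⁴ − T_w⁴) with A = 4πr² = 0.001064 m².
T⁴ = P/(εσA) + T_w⁴ = 74.8/(0.76·5.67×10⁻⁸·0.001064) + (1050)⁴
    = 1.632×10¹² + 1.216×10¹² = 2.848×10¹² K⁴.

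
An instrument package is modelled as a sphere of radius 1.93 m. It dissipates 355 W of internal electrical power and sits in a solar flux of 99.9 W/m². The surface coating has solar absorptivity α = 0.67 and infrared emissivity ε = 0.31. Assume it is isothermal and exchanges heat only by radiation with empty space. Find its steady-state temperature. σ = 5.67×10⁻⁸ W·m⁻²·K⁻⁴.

T ≈ 193 K

At steady state, absorbed solar power + internal power = radiated power.
Absorbed: α·S·A_cross = 0.67·99.9·11.70 = 783.3 W (cross-section πr²).
Total input = 783.3 + 355 = 1138 W.
Radiated: εσ·A_surf·T⁴ with A_surf = 4πr² = 46.81 m².
T⁴ = 1138/(0.31·5.67×10⁻⁸·46.81) = 1.383×10⁹ K⁴.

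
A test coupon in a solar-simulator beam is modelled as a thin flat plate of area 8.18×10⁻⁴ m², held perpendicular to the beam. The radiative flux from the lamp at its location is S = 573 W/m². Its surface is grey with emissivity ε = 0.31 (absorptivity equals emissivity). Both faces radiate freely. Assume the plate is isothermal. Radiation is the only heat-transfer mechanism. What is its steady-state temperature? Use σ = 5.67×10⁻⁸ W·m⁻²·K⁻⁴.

T ≈ 267 K

At equilibrium, absorbed power = emitted power.
Absorbing cross-section = A = 8.180×10⁻⁴ m²; emitting surface = 2A = 0.001636 m² (ratio 2).
εS·A_cross = εσ·A_surf·T⁴  ⇒  T⁴ = S/(2σ)   (ε cancels).
T⁴ = 573/(2·5.67×10⁻⁸) = 5.053×10⁹ K⁴.
T = (5.053×10⁹)^(1/4).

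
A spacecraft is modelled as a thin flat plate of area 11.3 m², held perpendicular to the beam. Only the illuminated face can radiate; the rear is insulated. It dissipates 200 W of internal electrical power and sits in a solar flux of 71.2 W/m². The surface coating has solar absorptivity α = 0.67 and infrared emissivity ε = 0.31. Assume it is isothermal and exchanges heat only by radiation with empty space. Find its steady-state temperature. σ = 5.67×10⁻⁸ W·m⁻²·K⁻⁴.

At steady state, absorbed solar power + internal power = radiated power.
Absorbed: α·S·A_cross = 0.67·71.2·11.30 = 539.1 W (cross-section A).
Total input = 539.1 + 200 = 739.1 W.
Radiated: εσ·A_surf·T⁴ with A_surf = A = 11.30 m².
T⁴ = 739.1/(0.31·5.67×10⁻⁸·11.30) = 3.721×10⁹ K⁴.

T ≈ 247 K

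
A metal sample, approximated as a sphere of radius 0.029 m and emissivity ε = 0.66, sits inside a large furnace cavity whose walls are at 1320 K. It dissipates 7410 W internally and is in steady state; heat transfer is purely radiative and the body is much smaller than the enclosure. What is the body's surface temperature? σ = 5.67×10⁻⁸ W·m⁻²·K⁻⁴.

T ≈ 2160 K

For a small grey body in a large enclosure, net radiated power = εσA(T⁴ − T_w⁴).
Steady state: P = εσA(T⁴ − T_w⁴) with A = 4πr² = 0.01057 m².
T⁴ = P/(εσA) + T_w⁴ = 7410/(0.66·5.67×10⁻⁸·0.01057) + (1320)⁴
    = 1.874×10¹³ + 3.036×10¹² = 2.177×10¹³ K⁴.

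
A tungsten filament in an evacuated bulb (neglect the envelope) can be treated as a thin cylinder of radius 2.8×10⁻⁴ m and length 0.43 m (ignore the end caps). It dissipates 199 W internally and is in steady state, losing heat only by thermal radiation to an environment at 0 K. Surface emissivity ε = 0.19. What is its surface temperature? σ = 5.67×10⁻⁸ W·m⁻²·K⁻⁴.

Steady state: internal power = radiated power, P = εσA T⁴.
Radiating area A = 2πrL = 7.565×10⁻⁴ m².
T⁴ = P/(εσA) = 199/(0.19·5.67×10⁻⁸·7.565×10⁻⁴) = 2.442×10¹³ K⁴.
T = (2.442×10¹³)^(1/4).

T ≈ 2220 K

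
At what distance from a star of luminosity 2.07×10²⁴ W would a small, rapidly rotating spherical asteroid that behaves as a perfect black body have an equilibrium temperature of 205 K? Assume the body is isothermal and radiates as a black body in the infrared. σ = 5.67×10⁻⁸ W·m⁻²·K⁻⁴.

For an isothermal black-emitting sphere, (1−a)S·πr² = σ·4πr²·T⁴ ⇒ S = 4σT⁴/(1−a).
S = 4·5.67×10⁻⁸·(205)⁴/1.00 = 400.6 W/m².
Flux falls as S = L/(4πd²), so d = √(L/(4πS)) = √(2.07×10²⁴/(4π·400.6)).

d ≈ 2.03×10¹⁰ m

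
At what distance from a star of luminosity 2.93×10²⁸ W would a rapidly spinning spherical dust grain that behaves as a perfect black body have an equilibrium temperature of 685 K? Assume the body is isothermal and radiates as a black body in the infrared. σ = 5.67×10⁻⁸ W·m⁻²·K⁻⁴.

For an isothermal black-emitting sphere, (1−a)S·πr² = σ·4πr²·T⁴ ⇒ S = 4σT⁴/(1−a).
S = 4·5.67×10⁻⁸·(685)⁴/1.00 = 49940 W/m².
Flux falls as S = L/(4πd²), so d = √(L/(4πS)) = √(2.93×10²⁸/(4π·49940)).

d ≈ 2.16×10¹¹ m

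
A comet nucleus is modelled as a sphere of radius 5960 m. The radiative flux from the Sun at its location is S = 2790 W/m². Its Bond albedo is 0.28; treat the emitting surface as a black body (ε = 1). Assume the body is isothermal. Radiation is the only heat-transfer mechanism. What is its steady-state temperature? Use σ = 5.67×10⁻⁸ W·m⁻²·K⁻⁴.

At equilibrium, absorbed power = emitted power.
Absorbing cross-section = πr² = 1.116×10⁸ m²; emitting surface = 4πr² = 4.464×10⁸ m² (ratio 4).
(1−a)S·A_cross = εσ·A_surf·T⁴  ⇒  T⁴ = (1−a)S/(4σ).
T⁴ = 0.720·2790/(4·5.67×10⁻⁸) = 8.857×10⁹ K⁴.
T = (8.857×10⁹)^(1/4).

T ≈ 307 K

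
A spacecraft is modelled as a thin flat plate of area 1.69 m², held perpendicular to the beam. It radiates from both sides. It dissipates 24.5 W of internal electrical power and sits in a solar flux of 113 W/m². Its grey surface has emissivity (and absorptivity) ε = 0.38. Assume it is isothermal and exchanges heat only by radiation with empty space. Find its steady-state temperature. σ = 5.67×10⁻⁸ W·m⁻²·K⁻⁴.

T ≈ 191 K

At steady state, absorbed solar power + internal power = radiated power.
Absorbed: α·S·A_cross = 0.38·113·1.690 = 72.57 W (cross-section A).
Total input = 72.57 + 24.5 = 97.07 W.
Radiated: εσ·A_surf·T⁴ with A_surf = 2A = 3.380 m².
T⁴ = 97.07/(0.38·5.67×10⁻⁸·3.380) = 1.333×10⁹ K⁴.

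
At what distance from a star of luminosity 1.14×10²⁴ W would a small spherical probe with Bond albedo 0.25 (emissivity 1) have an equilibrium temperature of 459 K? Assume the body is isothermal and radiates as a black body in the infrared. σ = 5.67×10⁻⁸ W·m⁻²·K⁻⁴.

d ≈ 2.60×10⁹ m

For an isothermal black-emitting sphere, (1−a)S·πr² = σ·4πr²·T⁴ ⇒ S = 4σT⁴/(1−a).
S = 4·5.67×10⁻⁸·(459)⁴/0.750 = 13420 W/m².
Flux falls as S = L/(4πd²), so d = √(L/(4πS)) = √(1.14×10²⁴/(4π·13420)).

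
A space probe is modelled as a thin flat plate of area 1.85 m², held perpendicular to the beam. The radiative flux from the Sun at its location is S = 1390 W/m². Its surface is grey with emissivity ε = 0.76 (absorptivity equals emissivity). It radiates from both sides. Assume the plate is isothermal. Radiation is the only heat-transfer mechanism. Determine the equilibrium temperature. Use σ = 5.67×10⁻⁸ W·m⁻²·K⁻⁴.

T ≈ 333 K

At equilibrium, absorbed power = emitted power.
Absorbing cross-section = A = 1.850 m²; emitting surface = 2A = 3.700 m² (ratio 2).
εS·A_cross = εσ·A_surf·T⁴  ⇒  T⁴ = S/(2σ)   (ε cancels).
T⁴ = 1390/(2·5.67×10⁻⁸) = 1.226×10¹⁰ K⁴.
T = (1.226×10¹⁰)^(1/4).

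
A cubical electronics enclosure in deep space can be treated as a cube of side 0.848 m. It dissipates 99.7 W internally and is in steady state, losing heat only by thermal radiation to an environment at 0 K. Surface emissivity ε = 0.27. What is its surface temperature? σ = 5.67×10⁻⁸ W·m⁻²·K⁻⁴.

Steady state: internal power = radiated power, P = εσA T⁴.
Radiating area A = 6L² = 4.315 m².
T⁴ = P/(εσA) = 99.7/(0.27·5.67×10⁻⁸·4.315) = 1.509×10⁹ K⁴.
T = (1.509×10⁹)^(1/4).

T ≈ 197 K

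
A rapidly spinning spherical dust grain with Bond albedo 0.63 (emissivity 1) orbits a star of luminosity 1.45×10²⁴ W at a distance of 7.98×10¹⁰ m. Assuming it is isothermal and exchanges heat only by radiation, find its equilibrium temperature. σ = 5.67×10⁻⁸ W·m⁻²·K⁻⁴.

First find the stellar flux at distance d: S = L/(4πd²) = 1.45×10²⁴/(4π·(7.98×10¹⁰)²) = 18.12 W/m².
For an isothermal sphere, absorbed (1−a)S·πr² = emitted σ·4πr²·T⁴, so T⁴ = (1−a)S/(4σ).
T⁴ = 0.370·18.12/(4·5.67×10⁻⁸) = 2.956×10⁷ K⁴.

T ≈ 73.7 K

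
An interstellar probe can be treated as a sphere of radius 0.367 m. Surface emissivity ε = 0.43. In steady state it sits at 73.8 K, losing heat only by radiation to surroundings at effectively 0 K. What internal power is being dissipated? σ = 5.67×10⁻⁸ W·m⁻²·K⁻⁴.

P ≈ 1.22 W

Steady state: P = εσA T⁴.
A = 4πr² = 1.693 m²; T⁴ = (73.8)⁴ = 2.966×10⁷ K⁴.
P = 0.43 × 5.67×10⁻⁸ × 1.693 × 2.966×10⁷.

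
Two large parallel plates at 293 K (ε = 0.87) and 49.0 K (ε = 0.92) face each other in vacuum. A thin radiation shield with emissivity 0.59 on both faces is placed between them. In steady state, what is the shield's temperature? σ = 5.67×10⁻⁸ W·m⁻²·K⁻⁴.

In steady state the net flux on the hot side equals that on the cold side.
σ(T₁⁴−T_s⁴)/D₁ = σ(T_s⁴−T₂⁴)/D₂, with D₁ = 1/ε₁+1/ε_s−1 = 1.844, D₂ = 1/ε_s+1/ε₂−1 = 1.782.
Solve for T_s⁴: T_s⁴ = (D₂·T₁⁴ + D₁·T₂⁴)/(D₁+D₂) = 3.624×10⁹ K⁴.

T_s ≈ 245 K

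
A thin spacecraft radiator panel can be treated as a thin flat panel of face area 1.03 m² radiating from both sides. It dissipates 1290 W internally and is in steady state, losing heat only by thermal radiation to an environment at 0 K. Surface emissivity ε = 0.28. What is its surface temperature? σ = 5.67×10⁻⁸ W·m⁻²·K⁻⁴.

T ≈ 446 K

Steady state: internal power = radiated power, P = εσA T⁴.
Radiating area A = 2·1.03 = 2.060 m².
T⁴ = P/(εσA) = 1290/(0.28·5.67×10⁻⁸·2.060) = 3.944×10¹⁰ K⁴.
T = (3.944×10¹⁰)^(1/4).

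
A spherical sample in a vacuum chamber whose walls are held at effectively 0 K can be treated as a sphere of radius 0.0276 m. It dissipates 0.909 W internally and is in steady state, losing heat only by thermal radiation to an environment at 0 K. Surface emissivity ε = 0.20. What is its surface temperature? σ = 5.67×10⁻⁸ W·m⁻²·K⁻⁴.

Steady state: internal power = radiated power, P = εσA T⁴.
Radiating area A = 4πr² = 0.009573 m².
T⁴ = P/(εσA) = 0.909/(0.20·5.67×10⁻⁸·0.009573) = 8.374×10⁹ K⁴.
T = (8.374×10⁹)^(1/4).

T ≈ 303 K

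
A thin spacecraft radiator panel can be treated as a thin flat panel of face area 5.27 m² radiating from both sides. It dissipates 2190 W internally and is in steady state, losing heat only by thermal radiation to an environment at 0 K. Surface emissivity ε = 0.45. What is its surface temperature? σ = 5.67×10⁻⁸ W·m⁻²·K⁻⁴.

Steady state: internal power = radiated power, P = εσA T⁴.
Radiating area A = 2·5.27 = 10.54 m².
T⁴ = P/(εσA) = 2190/(0.45·5.67×10⁻⁸·10.54) = 8.143×10⁹ K⁴.
T = (8.143×10⁹)^(1/4).

T ≈ 300 K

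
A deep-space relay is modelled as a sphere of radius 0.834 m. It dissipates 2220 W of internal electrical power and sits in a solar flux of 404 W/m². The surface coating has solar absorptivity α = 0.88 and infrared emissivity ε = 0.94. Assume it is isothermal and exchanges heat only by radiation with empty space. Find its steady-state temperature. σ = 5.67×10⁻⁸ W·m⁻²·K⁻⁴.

T ≈ 283 K

At steady state, absorbed solar power + internal power = radiated power.
Absorbed: α·S·A_cross = 0.88·404·2.185 = 776.9 W (cross-section πr²).
Total input = 776.9 + 2220 = 2997 W.
Radiated: εσ·A_surf·T⁴ with A_surf = 4πr² = 8.741 m².
T⁴ = 2997/(0.94·5.67×10⁻⁸·8.741) = 6.433×10⁹ K⁴.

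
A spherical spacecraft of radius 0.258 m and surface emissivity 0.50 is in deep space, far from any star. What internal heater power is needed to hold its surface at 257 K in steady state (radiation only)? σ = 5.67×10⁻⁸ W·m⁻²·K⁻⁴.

P ≈ 103 W

P = εσ·4πr²·T⁴.
4πr² = 0.8365 m²; T⁴ = 4.362×10⁹ K⁴.
P = 0.50·5.67×10⁻⁸·0.8365·4.362×10⁹.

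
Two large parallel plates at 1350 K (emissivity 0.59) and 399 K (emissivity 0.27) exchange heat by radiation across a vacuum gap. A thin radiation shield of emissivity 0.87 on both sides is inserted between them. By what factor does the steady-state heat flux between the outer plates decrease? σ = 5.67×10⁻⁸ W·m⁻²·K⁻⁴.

Without shield: q₀ = σΔ(T⁴)/(1/ε₁+1/ε₂−1) with denominator 4.399.
With shield the two gaps are in series; the resistances add: (1/ε₁+1/ε_s−1)+(1/ε_s+1/ε₂−1) = 1.844+3.853 = 5.697.
Heat-flux ratio q₀/q = 5.697/4.399.

factor ≈ 1.30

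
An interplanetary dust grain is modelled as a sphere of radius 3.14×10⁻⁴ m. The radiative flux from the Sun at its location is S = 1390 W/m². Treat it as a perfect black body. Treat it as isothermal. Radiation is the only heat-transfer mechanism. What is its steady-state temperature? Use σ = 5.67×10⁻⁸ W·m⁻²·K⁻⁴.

At equilibrium, absorbed power = emitted power.
Absorbing cross-section = πr² = 3.097×10⁻⁷ m²; emitting surface = 4πr² = 1.239×10⁻⁶ m² (ratio 4).
S·A_cross = εσ·A_surf·T⁴  ⇒  T⁴ = S/(4σ).
T⁴ = 1.00·1390/(4·5.67×10⁻⁸) = 6.129×10⁹ K⁴.
T = (6.129×10⁹)^(1/4).

T ≈ 280 K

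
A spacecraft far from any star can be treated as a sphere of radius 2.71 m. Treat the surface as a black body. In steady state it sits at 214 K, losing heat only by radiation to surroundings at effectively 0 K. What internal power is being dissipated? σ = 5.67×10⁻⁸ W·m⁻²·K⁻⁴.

P ≈ 11000 W

Steady state: P = εσA T⁴.
A = 4πr² = 92.29 m²; T⁴ = (214)⁴ = 2.097×10⁹ K⁴.
P = 1.0 × 5.67×10⁻⁸ × 92.29 × 2.097×10⁹.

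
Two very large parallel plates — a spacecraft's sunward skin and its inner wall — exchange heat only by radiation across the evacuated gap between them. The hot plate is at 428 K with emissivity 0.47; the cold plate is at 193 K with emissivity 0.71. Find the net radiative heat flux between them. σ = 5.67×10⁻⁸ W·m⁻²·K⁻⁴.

For two infinite grey parallel plates, q = σ(T₁⁴ − T₂⁴)/(1/ε₁ + 1/ε₂ − 1).
T₁⁴ − T₂⁴ = 3.356×10¹⁰ − 1.387×10⁹ = 3.217×10¹⁰ K⁴.
1/ε₁ + 1/ε₂ − 1 = 2.128 + 1.408 − 1 = 2.536.
q = 5.67×10⁻⁸ × 3.217×10¹⁰ / 2.536.

q ≈ 719 W/m²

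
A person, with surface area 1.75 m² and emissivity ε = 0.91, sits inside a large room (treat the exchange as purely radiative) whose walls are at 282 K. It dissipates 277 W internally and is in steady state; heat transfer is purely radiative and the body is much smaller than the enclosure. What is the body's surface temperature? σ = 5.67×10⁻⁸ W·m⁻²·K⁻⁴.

For a small grey body in a large enclosure, net radiated power = εσA(T⁴ − T_w⁴).
Steady state: P = εσA(T⁴ − T_w⁴) with A = 1.75 m².
T⁴ = P/(εσA) + T_w⁴ = 277/(0.91·5.67×10⁻⁸·1.750) + (282)⁴
    = 3.068×10⁹ + 6.324×10⁹ = 9.392×10⁹ K⁴.

T ≈ 311 K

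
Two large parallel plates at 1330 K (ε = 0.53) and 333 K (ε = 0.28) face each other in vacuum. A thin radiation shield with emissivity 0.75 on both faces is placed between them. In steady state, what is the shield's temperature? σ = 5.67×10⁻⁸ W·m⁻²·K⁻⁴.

In steady state the net flux on the hot side equals that on the cold side.
σ(T₁⁴−T_s⁴)/D₁ = σ(T_s⁴−T₂⁴)/D₂, with D₁ = 1/ε₁+1/ε_s−1 = 2.220, D₂ = 1/ε_s+1/ε₂−1 = 3.905.
Solve for T_s⁴: T_s⁴ = (D₂·T₁⁴ + D₁·T₂⁴)/(D₁+D₂) = 1.999×10¹² K⁴.

T_s ≈ 1190 K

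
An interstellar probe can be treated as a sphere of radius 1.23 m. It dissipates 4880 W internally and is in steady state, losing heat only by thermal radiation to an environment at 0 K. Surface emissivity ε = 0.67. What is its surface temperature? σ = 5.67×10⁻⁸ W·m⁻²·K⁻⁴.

T ≈ 287 K

Steady state: internal power = radiated power, P = εσA T⁴.
Radiating area A = 4πr² = 19.01 m².
T⁴ = P/(εσA) = 4880/(0.67·5.67×10⁻⁸·19.01) = 6.757×10⁹ K⁴.
T = (6.757×10⁹)^(1/4).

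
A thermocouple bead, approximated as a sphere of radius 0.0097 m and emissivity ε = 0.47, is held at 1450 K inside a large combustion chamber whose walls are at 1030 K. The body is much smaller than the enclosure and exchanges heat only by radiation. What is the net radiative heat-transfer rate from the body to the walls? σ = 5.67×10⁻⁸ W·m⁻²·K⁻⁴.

P_net ≈ 104 W

For a small grey body in a large enclosure: P_net = εσA(T_body⁴ − T_wall⁴).
A = 4πr² = 0.001182 m²; T_body⁴ − T_wall⁴ = 4.421×10¹² − 1.126×10¹² = 3.295×10¹² K⁴.
|P_net| = 0.47·5.67×10⁻⁸·0.001182·3.295×10¹².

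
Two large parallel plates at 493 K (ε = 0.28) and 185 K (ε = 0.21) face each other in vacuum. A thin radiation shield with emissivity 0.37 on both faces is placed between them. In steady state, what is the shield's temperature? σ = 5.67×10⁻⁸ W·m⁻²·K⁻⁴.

T_s ≈ 426 K

In steady state the net flux on the hot side equals that on the cold side.
σ(T₁⁴−T_s⁴)/D₁ = σ(T_s⁴−T₂⁴)/D₂, with D₁ = 1/ε₁+1/ε_s−1 = 5.274, D₂ = 1/ε_s+1/ε₂−1 = 6.465.
Solve for T_s⁴: T_s⁴ = (D₂·T₁⁴ + D₁·T₂⁴)/(D₁+D₂) = 3.306×10¹⁰ K⁴.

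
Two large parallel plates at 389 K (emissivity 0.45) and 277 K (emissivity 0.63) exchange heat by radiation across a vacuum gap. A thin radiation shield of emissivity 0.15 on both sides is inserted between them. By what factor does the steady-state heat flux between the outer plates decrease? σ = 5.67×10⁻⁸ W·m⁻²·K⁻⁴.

factor ≈ 5.39

Without shield: q₀ = σΔ(T⁴)/(1/ε₁+1/ε₂−1) with denominator 2.810.
With shield the two gaps are in series; the resistances add: (1/ε₁+1/ε_s−1)+(1/ε_s+1/ε₂−1) = 7.889+7.254 = 15.14.
Heat-flux ratio q₀/q = 15.14/2.810.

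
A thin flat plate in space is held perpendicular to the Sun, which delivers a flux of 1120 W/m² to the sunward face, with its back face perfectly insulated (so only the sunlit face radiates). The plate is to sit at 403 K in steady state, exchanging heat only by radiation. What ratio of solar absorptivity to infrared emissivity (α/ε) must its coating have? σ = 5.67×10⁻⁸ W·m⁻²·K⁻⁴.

Balance: αS·A = εσ·1A·T⁴ ⇒ α/ε = σT⁴/S.
α/ε = 5.67×10⁻⁸·(403)⁴/1120 = 5.67×10⁻⁸·2.638×10¹⁰/1120.

α/ε ≈ 1.34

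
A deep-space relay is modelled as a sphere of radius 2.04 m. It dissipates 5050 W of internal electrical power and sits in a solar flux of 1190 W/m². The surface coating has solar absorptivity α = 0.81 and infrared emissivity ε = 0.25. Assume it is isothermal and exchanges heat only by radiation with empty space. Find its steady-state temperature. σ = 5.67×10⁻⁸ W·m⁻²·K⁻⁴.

At steady state, absorbed solar power + internal power = radiated power.
Absorbed: α·S·A_cross = 0.81·1190·13.07 = 12600 W (cross-section πr²).
Total input = 12600 + 5050 = 17650 W.
Radiated: εσ·A_surf·T⁴ with A_surf = 4πr² = 52.30 m².
T⁴ = 17650/(0.25·5.67×10⁻⁸·52.30) = 2.381×10¹⁰ K⁴.

T ≈ 393 K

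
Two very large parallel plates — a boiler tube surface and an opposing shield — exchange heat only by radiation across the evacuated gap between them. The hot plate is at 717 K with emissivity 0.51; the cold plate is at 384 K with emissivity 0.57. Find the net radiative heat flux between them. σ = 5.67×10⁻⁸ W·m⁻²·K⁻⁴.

q ≈ 5060 W/m²

For two infinite grey parallel plates, q = σ(T₁⁴ − T₂⁴)/(1/ε₁ + 1/ε₂ − 1).
T₁⁴ − T₂⁴ = 2.643×10¹¹ − 2.174×10¹⁰ = 2.425×10¹¹ K⁴.
1/ε₁ + 1/ε₂ − 1 = 1.961 + 1.754 − 1 = 2.715.
q = 5.67×10⁻⁸ × 2.425×10¹¹ / 2.715.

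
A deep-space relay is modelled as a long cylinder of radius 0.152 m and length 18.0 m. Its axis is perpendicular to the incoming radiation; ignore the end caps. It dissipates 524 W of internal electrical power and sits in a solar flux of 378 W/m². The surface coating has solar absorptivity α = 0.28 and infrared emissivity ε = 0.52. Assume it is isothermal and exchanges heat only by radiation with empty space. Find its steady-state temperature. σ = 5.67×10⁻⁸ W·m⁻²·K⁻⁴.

At steady state, absorbed solar power + internal power = radiated power.
Absorbed: α·S·A_cross = 0.28·378·5.472 = 579.2 W (cross-section 2rL).
Total input = 579.2 + 524 = 1103 W.
Radiated: εσ·A_surf·T⁴ with A_surf = 2πrL = 17.19 m².
T⁴ = 1103/(0.52·5.67×10⁻⁸·17.19) = 2.176×10⁹ K⁴.

T ≈ 216 K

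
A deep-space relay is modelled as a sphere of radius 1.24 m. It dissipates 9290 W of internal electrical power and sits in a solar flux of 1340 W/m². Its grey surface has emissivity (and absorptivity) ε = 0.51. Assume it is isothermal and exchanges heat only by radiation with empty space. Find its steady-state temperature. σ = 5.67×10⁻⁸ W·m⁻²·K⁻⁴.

At steady state, absorbed solar power + internal power = radiated power.
Absorbed: α·S·A_cross = 0.51·1340·4.831 = 3301 W (cross-section πr²).
Total input = 3301 + 9290 = 12590 W.
Radiated: εσ·A_surf·T⁴ with A_surf = 4πr² = 19.32 m².
T⁴ = 12590/(0.51·5.67×10⁻⁸·19.32) = 2.254×10¹⁰ K⁴.

T ≈ 387 K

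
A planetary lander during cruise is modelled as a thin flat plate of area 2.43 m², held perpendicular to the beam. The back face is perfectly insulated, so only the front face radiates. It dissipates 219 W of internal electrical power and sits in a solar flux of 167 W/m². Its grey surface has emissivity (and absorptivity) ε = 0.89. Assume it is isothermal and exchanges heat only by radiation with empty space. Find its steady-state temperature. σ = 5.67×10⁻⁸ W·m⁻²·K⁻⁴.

T ≈ 262 K

At steady state, absorbed solar power + internal power = radiated power.
Absorbed: α·S·A_cross = 0.89·167·2.430 = 361.2 W (cross-section A).
Total input = 361.2 + 219 = 580.2 W.
Radiated: εσ·A_surf·T⁴ with A_surf = A = 2.430 m².
T⁴ = 580.2/(0.89·5.67×10⁻⁸·2.430) = 4.731×10⁹ K⁴.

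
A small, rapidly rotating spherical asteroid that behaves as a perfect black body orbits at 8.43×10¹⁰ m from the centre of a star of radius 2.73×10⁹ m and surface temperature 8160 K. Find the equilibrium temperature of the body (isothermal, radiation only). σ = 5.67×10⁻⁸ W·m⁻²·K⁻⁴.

The star's surface emits σT_*⁴; at distance d the flux is S = σT_*⁴(R_*/d)².
S = 5.67×10⁻⁸·(8160)⁴·(2.73×10⁹/8.43×10¹⁰)² = 2.636×10⁵ W/m².
For an isothermal sphere T⁴ = (1−a)S/(4σ) = 1.162×10¹² K⁴.

T ≈ 1040 K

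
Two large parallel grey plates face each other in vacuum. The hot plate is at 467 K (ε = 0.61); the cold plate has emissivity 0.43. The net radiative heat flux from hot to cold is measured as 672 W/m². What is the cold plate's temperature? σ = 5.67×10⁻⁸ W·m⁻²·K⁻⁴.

T₂ ≈ 334 K

q = σ(T₁⁴ − T₂⁴)/(1/ε₁ + 1/ε₂ − 1); denominator = 2.965.
T₂⁴ = T₁⁴ − q·(1/ε₁+1/ε₂−1)/σ = 4.756×10¹⁰ − 672·2.965/5.67×10⁻⁸
    = 1.242×10¹⁰ K⁴.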